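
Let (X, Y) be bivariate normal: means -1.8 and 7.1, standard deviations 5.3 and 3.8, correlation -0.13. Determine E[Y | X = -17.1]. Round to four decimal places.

E[Y | X=x] = μ_Y + ρ(σ_Y/σ_X)(x − μ_X) for jointly normal variables.
E[Y | X=-17.1] = 7.1 + (-0.13)·(3.8/5.3)·(-17.1 − (-1.8)) = 7.1 + (-0.093208)·(-15.3) = 8.5261.

8.5261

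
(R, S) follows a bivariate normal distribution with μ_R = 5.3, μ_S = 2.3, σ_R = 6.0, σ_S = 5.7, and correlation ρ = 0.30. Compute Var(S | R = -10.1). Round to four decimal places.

29.5659

For a bivariate normal, Var(S | R=x) = σ_S²(1 − ρ²).
Var(S | R=-10.1) = (5.7)²·(1 − (0.30)²) = 32.49·0.91 = 29.5659.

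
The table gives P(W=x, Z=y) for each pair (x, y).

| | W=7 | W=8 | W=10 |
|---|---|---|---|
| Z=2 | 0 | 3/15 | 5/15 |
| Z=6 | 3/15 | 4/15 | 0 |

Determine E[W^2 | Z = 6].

403/7

P(Z = 6) = 7/15.
Σ W^2·P over the event = 49·(3/15) + 64·(4/15) = 403/15.
E[W^2 | Z = 6] = (403/15) / (7/15) = 403/7.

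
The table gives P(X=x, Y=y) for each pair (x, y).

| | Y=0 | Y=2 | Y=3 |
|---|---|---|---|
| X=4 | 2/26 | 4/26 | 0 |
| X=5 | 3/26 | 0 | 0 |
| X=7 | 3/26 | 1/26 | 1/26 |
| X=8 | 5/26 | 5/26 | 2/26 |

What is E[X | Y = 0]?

84/13

P(Y = 0) = 1/2.
Σ X·P over the event = 4·(2/26) + 5·(3/26) + 7·(3/26) + 8·(5/26) = 42/13.
E[X | Y = 0] = (42/13) / (1/2) = 84/13.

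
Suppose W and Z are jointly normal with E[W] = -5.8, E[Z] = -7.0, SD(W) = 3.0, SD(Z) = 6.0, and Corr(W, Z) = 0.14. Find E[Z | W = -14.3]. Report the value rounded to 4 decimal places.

-9.3800

The regression of Z on W has slope ρ·σ_Z/σ_W and passes through (μ_W, μ_Z).
E[Z | W=-14.3] = -7.0 + (0.14)·(6.0/3.0)·(-14.3 − (-5.8)) = -7.0 + (0.28)·(-8.5) = -9.3800.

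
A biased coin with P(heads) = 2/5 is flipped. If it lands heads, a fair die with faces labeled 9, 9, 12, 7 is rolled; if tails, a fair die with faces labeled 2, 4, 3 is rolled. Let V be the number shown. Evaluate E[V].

E[V | heads] = (9+9+12+7)/4 = 37/4.
E[V | tails] = (2+4+3)/3 = 3.
E[V] = (2/5)·(37/4) + (3/5)·(3) = 11/2.

11/2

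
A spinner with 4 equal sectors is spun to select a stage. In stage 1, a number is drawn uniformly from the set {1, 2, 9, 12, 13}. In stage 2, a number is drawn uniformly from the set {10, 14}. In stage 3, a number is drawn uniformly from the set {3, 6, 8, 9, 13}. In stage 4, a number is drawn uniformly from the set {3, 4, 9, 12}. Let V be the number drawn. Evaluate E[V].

E[V | stage 1] = (1+2+9+12+13)/5 = 37/5.
E[V | stage 2] = (10+14)/2 = 12.
E[V | stage 3] = (3+6+8+9+13)/5 = 39/5.
E[V | stage 4] = (3+4+9+12)/4 = 7.
E[V] = (1/4)·(37/5) + (1/4)·(12) + (1/4)·(39/5) + (1/4)·(7) = 171/20.

171/20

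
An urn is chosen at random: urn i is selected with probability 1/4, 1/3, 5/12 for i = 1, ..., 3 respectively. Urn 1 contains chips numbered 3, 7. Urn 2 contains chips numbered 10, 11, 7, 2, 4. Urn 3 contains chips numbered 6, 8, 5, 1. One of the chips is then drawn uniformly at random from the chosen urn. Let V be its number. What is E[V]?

28/5

E[V | urn 1] = (3+7)/2 = 5.
E[V | urn 2] = (10+11+7+2+4)/5 = 34/5.
E[V | urn 3] = (6+8+5+1)/4 = 5.
E[V] = (1/4)·(5) + (1/3)·(34/5) + (5/12)·(5) = 28/5.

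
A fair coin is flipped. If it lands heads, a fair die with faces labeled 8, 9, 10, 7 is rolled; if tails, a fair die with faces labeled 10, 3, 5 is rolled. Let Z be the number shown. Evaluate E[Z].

E[Z | heads] = (8+9+10+7)/4 = 17/2.
E[Z | tails] = (10+3+5)/3 = 6.
E[Z] = (1/2)·(17/2) + (1/2)·(6) = 29/4.

29/4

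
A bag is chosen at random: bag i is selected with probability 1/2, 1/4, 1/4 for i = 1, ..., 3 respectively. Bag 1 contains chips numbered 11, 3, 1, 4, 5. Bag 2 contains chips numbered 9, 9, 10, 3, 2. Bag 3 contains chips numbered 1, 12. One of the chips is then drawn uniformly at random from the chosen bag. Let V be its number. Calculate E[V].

E[V | bag 1] = (11+3+1+4+5)/5 = 24/5.
E[V | bag 2] = (9+9+10+3+2)/5 = 33/5.
E[V | bag 3] = (1+12)/2 = 13/2.
By the law of total expectation,
E[V] = (1/2)·(24/5) + (1/4)·(33/5) + (1/4)·(13/2) = 227/40.

227/40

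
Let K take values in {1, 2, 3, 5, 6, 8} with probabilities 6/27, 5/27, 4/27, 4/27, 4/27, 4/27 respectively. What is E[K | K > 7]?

8

P(K > 7) = 4/27.
Σ over the event: 8·4/27 = 32/27.
E[K | K > 7] = (32/27) / (4/27) = 8.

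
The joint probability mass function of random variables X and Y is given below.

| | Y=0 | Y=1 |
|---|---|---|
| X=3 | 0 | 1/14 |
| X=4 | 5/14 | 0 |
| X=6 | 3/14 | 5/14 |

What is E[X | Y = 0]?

P(Y = 0) = 4/7.
Σ X·P over the event = 4·(5/14) + 6·(3/14) = 19/7.
E[X | Y = 0] = (19/7) / (4/7) = 19/4.

19/4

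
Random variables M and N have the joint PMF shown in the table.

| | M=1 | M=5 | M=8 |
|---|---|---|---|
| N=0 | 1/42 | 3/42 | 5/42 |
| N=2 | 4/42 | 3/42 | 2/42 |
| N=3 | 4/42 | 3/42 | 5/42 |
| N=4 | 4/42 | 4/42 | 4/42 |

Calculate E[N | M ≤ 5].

67/26

P(M ≤ 5) = 13/21.
Σ N·P over the event = 0·(1/42) + 2·(4/42) + 3·(4/42) + 4·(4/42) + 0·(3/42) + 2·(3/42) + 3·(3/42) + 4·(4/42) = 67/42.
E[N | M ≤ 5] = (67/42) / (13/21) = 67/26.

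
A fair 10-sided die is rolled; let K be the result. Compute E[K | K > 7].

9

Given K > 7, K is equally likely to be any of {8, 9, 10}.
E[K | K > 7] = (8 + 9 + 10) / 3 = 9.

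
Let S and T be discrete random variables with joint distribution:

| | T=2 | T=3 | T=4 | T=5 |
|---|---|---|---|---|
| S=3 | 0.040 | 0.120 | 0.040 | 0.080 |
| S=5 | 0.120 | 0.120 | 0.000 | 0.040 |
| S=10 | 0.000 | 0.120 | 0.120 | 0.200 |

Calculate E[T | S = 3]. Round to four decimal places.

P(S = 3) = 0.280.
Σ T·P over the event = 2·(0.040) + 3·(0.120) + 4·(0.040) + 5·(0.080) = 1.000.
E[T | S = 3] = (1.000) / (0.280) = 3.5714.

3.5714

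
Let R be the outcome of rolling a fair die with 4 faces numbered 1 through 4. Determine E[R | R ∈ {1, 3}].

P(R ∈ {1, 3}) = 1/2.
Σ over the event: 1·1/4 + 3·1/4 = 1.
E[R | R ∈ {1, 3}] = (1) / (1/2) = 2.

2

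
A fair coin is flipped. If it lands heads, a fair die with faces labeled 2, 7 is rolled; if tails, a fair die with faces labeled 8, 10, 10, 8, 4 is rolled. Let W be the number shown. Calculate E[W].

E[W | heads] = (2+7)/2 = 9/2.
E[W | tails] = (8+10+10+8+4)/5 = 8.
E[W] = (1/2)·(9/2) + (1/2)·(8) = 25/4.

25/4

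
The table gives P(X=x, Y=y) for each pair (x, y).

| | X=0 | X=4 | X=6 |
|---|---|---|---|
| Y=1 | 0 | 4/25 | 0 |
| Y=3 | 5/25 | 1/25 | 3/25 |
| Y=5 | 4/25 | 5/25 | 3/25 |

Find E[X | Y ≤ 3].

P(Y ≤ 3) = 13/25.
Σ X·P over the event = 0·(5/25) + 4·(4/25) + 4·(1/25) + 6·(3/25) = 38/25.
E[X | Y ≤ 3] = (38/25) / (13/25) = 38/13.

38/13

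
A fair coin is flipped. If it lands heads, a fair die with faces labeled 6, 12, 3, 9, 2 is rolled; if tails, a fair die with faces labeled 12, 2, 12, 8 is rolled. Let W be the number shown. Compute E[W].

E[W | heads] = (6+12+3+9+2)/5 = 32/5.
E[W | tails] = (12+2+12+8)/4 = 17/2.
By the law of total expectation,
E[W] = (1/2)·(32/5) + (1/2)·(17/2) = 149/20.

149/20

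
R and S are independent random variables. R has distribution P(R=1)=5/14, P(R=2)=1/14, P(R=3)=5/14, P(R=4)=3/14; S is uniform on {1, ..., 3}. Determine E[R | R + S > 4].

P(R + S > 4) = 10/21.
Summing R·P(x,y) over outcomes with R + S > 4 gives 34/21.
E[R | R + S > 4] = (34/21) / (10/21) = 17/5.

17/5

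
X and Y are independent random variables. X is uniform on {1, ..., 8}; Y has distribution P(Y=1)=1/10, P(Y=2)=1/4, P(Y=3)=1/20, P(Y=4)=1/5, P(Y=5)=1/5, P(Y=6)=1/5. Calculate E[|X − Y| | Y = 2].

P(Y = 2) = 1/4.
Summing |X−Y|·P(x,y) over outcomes with Y = 2 gives 11/16.
E[|X − Y| | Y = 2] = (11/16) / (1/4) = 11/4.

11/4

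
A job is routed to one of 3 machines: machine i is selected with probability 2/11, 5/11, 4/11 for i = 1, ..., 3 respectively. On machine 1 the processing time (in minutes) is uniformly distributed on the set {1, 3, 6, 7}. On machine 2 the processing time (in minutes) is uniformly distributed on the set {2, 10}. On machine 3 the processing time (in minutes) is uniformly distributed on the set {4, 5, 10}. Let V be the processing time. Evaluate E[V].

383/66

E[V | machine 1] = (1+3+6+7)/4 = 17/4.
E[V | machine 2] = (2+10)/2 = 6.
E[V | machine 3] = (4+5+10)/3 = 19/3.
E[V] = (2/11)·(17/4) + (5/11)·(6) + (4/11)·(19/3) = 383/66.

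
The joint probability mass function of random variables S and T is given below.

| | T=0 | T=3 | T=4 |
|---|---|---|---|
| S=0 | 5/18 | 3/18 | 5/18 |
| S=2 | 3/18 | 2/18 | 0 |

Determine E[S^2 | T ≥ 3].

P(T ≥ 3) = 5/9.
Σ S^2·P over the event = 0·(3/18) + 0·(5/18) + 4·(2/18) = 4/9.
E[S^2 | T ≥ 3] = (4/9) / (5/9) = 4/5.

4/5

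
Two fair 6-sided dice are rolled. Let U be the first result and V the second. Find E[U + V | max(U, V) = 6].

102/11

P(max(U, V) = 6) = 11/36.
Summing (U+V)·P(x,y) over outcomes with max(U, V) = 6 gives 17/6.
E[U + V | max(U, V) = 6] = (17/6) / (11/36) = 102/11.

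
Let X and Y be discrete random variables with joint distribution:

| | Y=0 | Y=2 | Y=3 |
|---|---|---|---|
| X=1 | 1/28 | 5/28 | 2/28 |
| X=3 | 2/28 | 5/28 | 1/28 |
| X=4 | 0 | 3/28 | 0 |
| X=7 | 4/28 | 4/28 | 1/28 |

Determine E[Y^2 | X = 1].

19/4

P(X = 1) = 2/7.
Σ Y^2·P over the event = 0·(1/28) + 4·(5/28) + 9·(2/28) = 19/14.
E[Y^2 | X = 1] = (19/14) / (2/7) = 19/4.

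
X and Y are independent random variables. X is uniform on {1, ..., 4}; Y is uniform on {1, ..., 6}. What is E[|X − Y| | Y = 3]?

P(Y = 3) = 1/6.
Summing |X−Y|·P(x,y) over outcomes with Y = 3 gives 1/6.
E[|X − Y| | Y = 3] = (1/6) / (1/6) = 1.

1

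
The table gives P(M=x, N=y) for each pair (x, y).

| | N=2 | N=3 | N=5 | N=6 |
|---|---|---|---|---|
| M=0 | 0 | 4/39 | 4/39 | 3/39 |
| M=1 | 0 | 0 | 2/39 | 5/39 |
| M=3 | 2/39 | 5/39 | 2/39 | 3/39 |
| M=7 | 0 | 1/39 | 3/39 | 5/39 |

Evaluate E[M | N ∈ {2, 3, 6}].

11/4

P(N ∈ {2, 3, 6}) = 28/39.
Summing M·P(M=x,N=y) over the conditioning event gives 77/39.
E[M | N ∈ {2, 3, 6}] = (77/39) / (28/39) = 11/4.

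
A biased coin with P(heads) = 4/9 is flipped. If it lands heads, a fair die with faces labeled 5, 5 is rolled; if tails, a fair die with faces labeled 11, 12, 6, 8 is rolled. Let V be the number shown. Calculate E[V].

E[V | heads] = (5+5)/2 = 5.
E[V | tails] = (11+12+6+8)/4 = 37/4.
E[V] = (4/9)·(5) + (5/9)·(37/4) = 265/36.

265/36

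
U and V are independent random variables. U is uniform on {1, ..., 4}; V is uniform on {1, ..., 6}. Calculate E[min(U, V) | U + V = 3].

Outcomes with U + V = 3: (1,2), (2,1), each with probability 1/24.
E[min(U, V) | U + V = 3] = (1 + 1) / 2 = 1.

1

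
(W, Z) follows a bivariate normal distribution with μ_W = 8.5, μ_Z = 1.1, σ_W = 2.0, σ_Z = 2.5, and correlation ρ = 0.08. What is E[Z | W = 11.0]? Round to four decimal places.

1.3500

The regression of Z on W has slope ρ·σ_Z/σ_W and passes through (μ_W, μ_Z).
E[Z | W=11.0] = 1.1 + (0.08)·(2.5/2.0)·(11.0 − (8.5)) = 1.1 + (0.1)·(2.5) = 1.3500.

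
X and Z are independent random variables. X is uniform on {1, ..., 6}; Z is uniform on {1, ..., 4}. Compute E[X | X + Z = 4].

2

Outcomes with X + Z = 4: (1,3), (2,2), (3,1), each with probability 1/24.
E[X | X + Z = 4] = (1 + 2 + 3) / 3 = 2.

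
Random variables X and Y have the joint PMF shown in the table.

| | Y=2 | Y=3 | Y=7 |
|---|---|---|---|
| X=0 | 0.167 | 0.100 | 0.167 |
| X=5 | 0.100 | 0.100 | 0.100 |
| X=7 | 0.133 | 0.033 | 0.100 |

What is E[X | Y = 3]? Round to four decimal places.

P(Y = 3) = 0.233.
Σ X·P over the event = 0·(0.100) + 5·(0.100) + 7·(0.033) = 0.731.
E[X | Y = 3] = (0.731) / (0.233) = 3.1373.

3.1373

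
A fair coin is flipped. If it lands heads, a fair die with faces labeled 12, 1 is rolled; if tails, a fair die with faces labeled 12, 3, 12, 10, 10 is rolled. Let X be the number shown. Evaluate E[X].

E[X | heads] = (12+1)/2 = 13/2.
E[X | tails] = (12+3+12+10+10)/5 = 47/5.
By the law of total expectation,
E[X] = (1/2)·(13/2) + (1/2)·(47/5) = 159/20.

159/20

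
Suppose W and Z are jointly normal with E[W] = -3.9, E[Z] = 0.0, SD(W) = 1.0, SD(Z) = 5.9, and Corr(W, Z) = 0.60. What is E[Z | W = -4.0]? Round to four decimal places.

E[Z | W=x] = μ_Z + ρ(σ_Z/σ_W)(x − μ_W) for jointly normal variables.
E[Z | W=-4.0] = 0.0 + (0.60)·(5.9/1.0)·(-4.0 − (-3.9)) = 0.0 + (3.54)·(-0.1) = -0.3540.

-0.3540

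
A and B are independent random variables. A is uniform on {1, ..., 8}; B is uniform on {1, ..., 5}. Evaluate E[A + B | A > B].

42/5

P(A > B) = 5/8.
Summing (A+B)·P(x,y) over outcomes with A > B gives 21/4.
E[A + B | A > B] = (21/4) / (5/8) = 42/5.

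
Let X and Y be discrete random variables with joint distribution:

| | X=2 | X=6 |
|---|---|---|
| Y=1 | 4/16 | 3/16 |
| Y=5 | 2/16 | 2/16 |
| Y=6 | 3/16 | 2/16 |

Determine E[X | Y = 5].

4

P(Y = 5) = 1/4.
Summing X·P(X=x,Y=y) over the conditioning event gives 1.
E[X | Y = 5] = (1) / (1/4) = 4.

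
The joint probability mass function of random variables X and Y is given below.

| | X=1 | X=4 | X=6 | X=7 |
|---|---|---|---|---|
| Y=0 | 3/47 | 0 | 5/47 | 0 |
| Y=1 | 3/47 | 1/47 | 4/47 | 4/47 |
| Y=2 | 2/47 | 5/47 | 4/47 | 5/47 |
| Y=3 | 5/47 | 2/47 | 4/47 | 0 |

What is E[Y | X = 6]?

24/17

P(X = 6) = 17/47.
Summing Y·P(X=x,Y=y) over the conditioning event gives 24/47.
E[Y | X = 6] = (24/47) / (17/47) = 24/17.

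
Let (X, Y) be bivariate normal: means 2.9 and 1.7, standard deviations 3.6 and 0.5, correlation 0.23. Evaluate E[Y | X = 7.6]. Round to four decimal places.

For a bivariate normal, E[Y | X=x] = μ_Y + ρ·(σ_Y/σ_X)·(x − μ_X).
E[Y | X=7.6] = 1.7 + (0.23)·(0.5/3.6)·(7.6 − (2.9)) = 1.7 + (0.031944)·(4.7) = 1.8501.

1.8501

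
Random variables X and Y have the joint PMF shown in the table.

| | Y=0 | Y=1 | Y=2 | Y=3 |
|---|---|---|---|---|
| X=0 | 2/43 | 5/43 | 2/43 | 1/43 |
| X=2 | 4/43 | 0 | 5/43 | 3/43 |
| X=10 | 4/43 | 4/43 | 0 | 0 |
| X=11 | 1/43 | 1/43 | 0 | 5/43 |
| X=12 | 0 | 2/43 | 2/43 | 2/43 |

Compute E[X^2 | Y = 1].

809/12

P(Y = 1) = 12/43.
Σ X^2·P over the event = 0·(5/43) + 100·(4/43) + 121·(1/43) + 144·(2/43) = 809/43.
E[X^2 | Y = 1] = (809/43) / (12/43) = 809/12.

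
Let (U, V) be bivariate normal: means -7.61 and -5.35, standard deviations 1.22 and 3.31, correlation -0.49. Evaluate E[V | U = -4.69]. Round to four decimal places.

For a bivariate normal, E[V | U=x] = μ_V + ρ·(σ_V/σ_U)·(x − μ_U).
E[V | U=-4.69] = -5.35 + (-0.49)·(3.31/1.22)·(-4.69 − (-7.61)) = -5.35 + (-1.32943)·(2.92) = -9.2319.

-9.2319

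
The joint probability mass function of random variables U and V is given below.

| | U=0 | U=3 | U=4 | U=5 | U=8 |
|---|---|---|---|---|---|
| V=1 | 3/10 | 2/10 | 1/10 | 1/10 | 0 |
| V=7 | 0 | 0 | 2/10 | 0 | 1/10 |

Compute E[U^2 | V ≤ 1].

P(V ≤ 1) = 7/10.
Summing U^2·P(U=x,V=y) over the conditioning event gives 59/10.
E[U^2 | V ≤ 1] = (59/10) / (7/10) = 59/7.

59/7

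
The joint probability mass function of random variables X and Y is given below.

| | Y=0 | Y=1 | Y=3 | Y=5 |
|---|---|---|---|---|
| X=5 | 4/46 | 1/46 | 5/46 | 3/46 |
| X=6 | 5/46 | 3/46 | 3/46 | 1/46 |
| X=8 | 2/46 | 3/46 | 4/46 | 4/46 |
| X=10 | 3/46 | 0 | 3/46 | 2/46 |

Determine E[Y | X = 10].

19/8

P(X = 10) = 4/23.
Σ Y·P over the event = 0·(3/46) + 3·(3/46) + 5·(2/46) = 19/46.
E[Y | X = 10] = (19/46) / (4/23) = 19/8.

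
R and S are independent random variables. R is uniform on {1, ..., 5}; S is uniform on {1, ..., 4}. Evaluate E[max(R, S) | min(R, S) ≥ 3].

25/6

Outcomes with min(R, S) ≥ 3: (3,3), (3,4), (4,3), (4,4), (5,3), (5,4), each with probability 1/20.
E[max(R, S) | min(R, S) ≥ 3] = (3 + 4 + 4 + 4 + 5 + 5) / 6 = 25/6.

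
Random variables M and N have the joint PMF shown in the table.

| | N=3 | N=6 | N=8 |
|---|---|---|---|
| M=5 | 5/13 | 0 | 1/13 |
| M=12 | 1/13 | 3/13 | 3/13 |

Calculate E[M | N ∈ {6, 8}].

P(N ∈ {6, 8}) = 7/13.
Σ M·P over the event = 5·(1/13) + 12·(3/13) + 12·(3/13) = 77/13.
E[M | N ∈ {6, 8}] = (77/13) / (7/13) = 11.

11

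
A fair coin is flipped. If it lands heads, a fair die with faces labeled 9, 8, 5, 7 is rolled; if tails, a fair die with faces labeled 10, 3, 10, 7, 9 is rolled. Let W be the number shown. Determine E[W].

301/40

E[W | heads] = (9+8+5+7)/4 = 29/4.
E[W | tails] = (10+3+10+7+9)/5 = 39/5.
E[W] = (1/2)·(29/4) + (1/2)·(39/5) = 301/40.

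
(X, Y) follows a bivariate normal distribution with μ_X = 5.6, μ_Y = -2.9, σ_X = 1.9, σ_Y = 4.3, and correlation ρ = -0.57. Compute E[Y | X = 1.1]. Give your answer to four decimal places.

2.9050

For a bivariate normal, E[Y | X=x] = μ_Y + ρ·(σ_Y/σ_X)·(x − μ_X).
E[Y | X=1.1] = -2.9 + (-0.57)·(4.3/1.9)·(1.1 − (5.6)) = -2.9 + (-1.29)·(-4.5) = 2.9050.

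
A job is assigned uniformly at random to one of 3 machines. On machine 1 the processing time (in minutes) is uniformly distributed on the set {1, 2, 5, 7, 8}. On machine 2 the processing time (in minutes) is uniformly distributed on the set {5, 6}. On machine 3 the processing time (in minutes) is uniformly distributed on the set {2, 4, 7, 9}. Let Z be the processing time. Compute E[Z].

26/5

E[Z | machine 1] = (1+2+5+7+8)/5 = 23/5.
E[Z | machine 2] = (5+6)/2 = 11/2.
E[Z | machine 3] = (2+4+7+9)/4 = 11/2.
By the law of total expectation,
E[Z] = (1/3)·(23/5) + (1/3)·(11/2) + (1/3)·(11/2) = 26/5.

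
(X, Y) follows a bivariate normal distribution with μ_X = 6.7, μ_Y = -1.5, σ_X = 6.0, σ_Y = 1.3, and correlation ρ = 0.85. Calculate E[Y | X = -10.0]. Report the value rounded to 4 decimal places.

E[Y | X=x] = μ_Y + ρ(σ_Y/σ_X)(x − μ_X) for jointly normal variables.
E[Y | X=-10.0] = -1.5 + (0.85)·(1.3/6.0)·(-10.0 − (6.7)) = -1.5 + (0.18417)·(-16.7) = -4.5756.

-4.5756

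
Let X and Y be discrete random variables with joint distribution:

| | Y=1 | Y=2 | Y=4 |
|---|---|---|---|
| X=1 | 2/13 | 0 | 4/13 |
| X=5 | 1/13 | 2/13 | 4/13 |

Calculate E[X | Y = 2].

P(Y = 2) = 2/13.
Σ X·P over the event = 5·(2/13) = 10/13.
E[X | Y = 2] = (10/13) / (2/13) = 5.

5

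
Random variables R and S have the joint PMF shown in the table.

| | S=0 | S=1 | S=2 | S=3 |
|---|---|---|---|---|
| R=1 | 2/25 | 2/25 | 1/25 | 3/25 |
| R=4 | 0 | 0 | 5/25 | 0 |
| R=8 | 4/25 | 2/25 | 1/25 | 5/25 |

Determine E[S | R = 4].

2

P(R = 4) = 1/5.
Summing S·P(R=x,S=y) over the conditioning event gives 2/5.
E[S | R = 4] = (2/5) / (1/5) = 2.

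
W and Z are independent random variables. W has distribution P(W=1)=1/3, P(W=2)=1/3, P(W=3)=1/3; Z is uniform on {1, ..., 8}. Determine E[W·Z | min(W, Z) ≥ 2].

25/2

P(min(W, Z) ≥ 2) = 7/12.
Summing WZ·P(x,y) over outcomes with min(W, Z) ≥ 2 gives 175/24.
E[W·Z | min(W, Z) ≥ 2] = (175/24) / (7/12) = 25/2.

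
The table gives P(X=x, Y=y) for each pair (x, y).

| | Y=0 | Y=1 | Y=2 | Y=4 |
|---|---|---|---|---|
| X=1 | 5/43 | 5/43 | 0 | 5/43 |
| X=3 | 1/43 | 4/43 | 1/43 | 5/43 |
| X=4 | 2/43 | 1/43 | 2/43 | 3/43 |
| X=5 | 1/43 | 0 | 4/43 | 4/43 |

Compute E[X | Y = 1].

21/10

P(Y = 1) = 10/43.
Summing X·P(X=x,Y=y) over the conditioning event gives 21/43.
E[X | Y = 1] = (21/43) / (10/43) = 21/10.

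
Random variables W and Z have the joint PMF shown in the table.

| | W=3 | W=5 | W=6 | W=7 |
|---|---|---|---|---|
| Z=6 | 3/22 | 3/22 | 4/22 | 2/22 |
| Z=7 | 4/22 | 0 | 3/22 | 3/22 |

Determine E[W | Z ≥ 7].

P(Z ≥ 7) = 5/11.
Σ W·P over the event = 3·(4/22) + 6·(3/22) + 7·(3/22) = 51/22.
E[W | Z ≥ 7] = (51/22) / (5/11) = 51/10.

51/10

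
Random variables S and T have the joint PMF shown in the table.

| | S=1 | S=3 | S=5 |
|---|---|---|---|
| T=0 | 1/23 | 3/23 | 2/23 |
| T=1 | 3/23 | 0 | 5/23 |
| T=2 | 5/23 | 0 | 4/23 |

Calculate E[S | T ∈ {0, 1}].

P(T ∈ {0, 1}) = 14/23.
Summing S·P(S=x,T=y) over the conditioning event gives 48/23.
E[S | T ∈ {0, 1}] = (48/23) / (14/23) = 24/7.

24/7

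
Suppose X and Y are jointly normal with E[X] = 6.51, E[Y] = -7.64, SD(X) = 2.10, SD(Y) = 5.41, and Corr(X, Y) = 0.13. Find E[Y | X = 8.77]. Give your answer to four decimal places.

-6.8831

The regression of Y on X has slope ρ·σ_Y/σ_X and passes through (μ_X, μ_Y).
E[Y | X=8.77] = -7.64 + (0.13)·(5.41/2.10)·(8.77 − (6.51)) = -7.64 + (0.3349)·(2.26) = -6.8831.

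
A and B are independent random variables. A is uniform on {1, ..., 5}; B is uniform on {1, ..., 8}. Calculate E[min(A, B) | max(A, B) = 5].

Outcomes with max(A, B) = 5: (1,5), (2,5), (3,5), (4,5), (5,1), (5,2), (5,3), (5,4), (5,5), each with probability 1/40.
E[min(A, B) | max(A, B) = 5] = (1 + 2 + 3 + 4 + 1 + 2 + 3 + 4 + 5) / 9 = 25/9.

25/9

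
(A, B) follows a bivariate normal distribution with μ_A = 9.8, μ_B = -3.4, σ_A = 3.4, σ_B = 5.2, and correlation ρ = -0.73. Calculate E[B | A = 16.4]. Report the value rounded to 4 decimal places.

For a bivariate normal, E[B | A=x] = μ_B + ρ·(σ_B/σ_A)·(x − μ_A).
E[B | A=16.4] = -3.4 + (-0.73)·(5.2/3.4)·(16.4 − (9.8)) = -3.4 + (-1.11647)·(6.6) = -10.7687.

-10.7687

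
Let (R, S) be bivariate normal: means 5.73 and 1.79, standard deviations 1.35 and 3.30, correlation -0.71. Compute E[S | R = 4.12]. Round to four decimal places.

4.5842

For a bivariate normal, E[S | R=x] = μ_S + ρ·(σ_S/σ_R)·(x − μ_R).
E[S | R=4.12] = 1.79 + (-0.71)·(3.30/1.35)·(4.12 − (5.73)) = 1.79 + (-1.735556)·(-1.61) = 4.5842.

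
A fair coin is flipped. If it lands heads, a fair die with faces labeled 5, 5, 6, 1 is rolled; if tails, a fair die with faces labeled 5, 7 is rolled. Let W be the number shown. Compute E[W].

E[W | heads] = (5+5+6+1)/4 = 17/4.
E[W | tails] = (5+7)/2 = 6.
By the law of total expectation,
E[W] = (1/2)·(17/4) + (1/2)·(6) = 41/8.

41/8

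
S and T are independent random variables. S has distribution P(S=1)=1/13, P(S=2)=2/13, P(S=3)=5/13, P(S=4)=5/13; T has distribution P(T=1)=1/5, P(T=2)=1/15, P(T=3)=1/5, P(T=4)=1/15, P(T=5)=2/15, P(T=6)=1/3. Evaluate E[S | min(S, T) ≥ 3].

P(min(S, T) ≥ 3) = 22/39.
Summing S·P(x,y) over outcomes with min(S, T) ≥ 3 gives 77/39.
E[S | min(S, T) ≥ 3] = (77/39) / (22/39) = 7/2.

7/2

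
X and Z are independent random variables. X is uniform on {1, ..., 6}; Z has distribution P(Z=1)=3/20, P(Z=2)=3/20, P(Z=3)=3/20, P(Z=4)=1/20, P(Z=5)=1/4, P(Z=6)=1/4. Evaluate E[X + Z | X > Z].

299/43

P(X > Z) = 43/120.
Summing (X+Z)·P(x,y) over outcomes with X > Z gives 299/120.
E[X + Z | X > Z] = (299/120) / (43/120) = 299/43.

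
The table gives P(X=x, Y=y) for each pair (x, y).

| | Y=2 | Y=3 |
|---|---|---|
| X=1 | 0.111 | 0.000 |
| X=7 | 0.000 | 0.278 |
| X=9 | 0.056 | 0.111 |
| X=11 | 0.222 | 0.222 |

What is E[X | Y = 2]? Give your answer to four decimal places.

P(Y = 2) = 0.389.
Σ X·P over the event = 1·(0.111) + 9·(0.056) + 11·(0.222) = 3.057.
E[X | Y = 2] = (3.057) / (0.389) = 7.8586.

7.8586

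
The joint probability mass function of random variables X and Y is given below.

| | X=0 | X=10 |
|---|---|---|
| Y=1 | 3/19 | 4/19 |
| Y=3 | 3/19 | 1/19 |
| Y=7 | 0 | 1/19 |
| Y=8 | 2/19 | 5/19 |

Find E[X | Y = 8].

P(Y = 8) = 7/19.
Σ X·P over the event = 0·(2/19) + 10·(5/19) = 50/19.
E[X | Y = 8] = (50/19) / (7/19) = 50/7.

50/7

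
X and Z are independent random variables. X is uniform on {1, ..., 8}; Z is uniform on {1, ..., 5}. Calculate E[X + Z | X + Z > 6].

P(X + Z > 6) = 5/8.
Summing (X+Z)·P(x,y) over outcomes with X + Z > 6 gives 23/4.
E[X + Z | X + Z > 6] = (23/4) / (5/8) = 46/5.

46/5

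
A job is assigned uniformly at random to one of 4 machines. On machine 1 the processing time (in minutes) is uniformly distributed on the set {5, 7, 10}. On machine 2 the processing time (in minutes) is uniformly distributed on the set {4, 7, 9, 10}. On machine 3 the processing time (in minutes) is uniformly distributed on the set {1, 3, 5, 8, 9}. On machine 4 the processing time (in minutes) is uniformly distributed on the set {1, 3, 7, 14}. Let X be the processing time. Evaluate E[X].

E[X | machine 1] = (5+7+10)/3 = 22/3.
E[X | machine 2] = (4+7+9+10)/4 = 15/2.
E[X | machine 3] = (1+3+5+8+9)/5 = 26/5.
E[X | machine 4] = (1+3+7+14)/4 = 25/4.
E[X] = (1/4)·(22/3) + (1/4)·(15/2) + (1/4)·(26/5) + (1/4)·(25/4) = 1577/240.

1577/240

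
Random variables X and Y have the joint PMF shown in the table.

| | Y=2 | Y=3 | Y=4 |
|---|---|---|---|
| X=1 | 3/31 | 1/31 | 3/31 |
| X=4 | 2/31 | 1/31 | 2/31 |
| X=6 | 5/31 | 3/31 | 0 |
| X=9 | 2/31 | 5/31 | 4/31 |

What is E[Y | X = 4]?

P(X = 4) = 5/31.
Σ Y·P over the event = 2·(2/31) + 3·(1/31) + 4·(2/31) = 15/31.
E[Y | X = 4] = (15/31) / (5/31) = 3.

3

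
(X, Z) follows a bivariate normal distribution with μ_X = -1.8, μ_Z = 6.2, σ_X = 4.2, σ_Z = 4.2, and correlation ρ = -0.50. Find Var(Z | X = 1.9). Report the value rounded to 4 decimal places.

For a bivariate normal, Var(Z | X=x) = σ_Z²(1 − ρ²).
Var(Z | X=1.9) = (4.2)²·(1 − (-0.50)²) = 17.64·0.75 = 13.2300.

13.2300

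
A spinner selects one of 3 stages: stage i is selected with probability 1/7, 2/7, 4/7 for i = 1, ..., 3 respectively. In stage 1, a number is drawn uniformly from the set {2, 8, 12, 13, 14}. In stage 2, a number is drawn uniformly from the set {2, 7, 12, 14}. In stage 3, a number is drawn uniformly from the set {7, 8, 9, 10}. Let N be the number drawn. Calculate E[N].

E[N | stage 1] = (2+8+12+13+14)/5 = 49/5.
E[N | stage 2] = (2+7+12+14)/4 = 35/4.
E[N | stage 3] = (7+8+9+10)/4 = 17/2.
E[N] = (1/7)·(49/5) + (2/7)·(35/4) + (4/7)·(17/2) = 613/70.

613/70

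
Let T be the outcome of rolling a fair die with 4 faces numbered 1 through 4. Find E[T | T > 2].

7/2

Given T > 2, T is equally likely to be any of {3, 4}.
E[T | T > 2] = (3 + 4) / 2 = 7/2.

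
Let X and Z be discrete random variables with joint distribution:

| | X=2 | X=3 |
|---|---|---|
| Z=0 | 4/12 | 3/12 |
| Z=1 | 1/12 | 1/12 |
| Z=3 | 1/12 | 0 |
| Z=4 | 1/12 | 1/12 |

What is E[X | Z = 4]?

P(Z = 4) = 1/6.
Σ X·P over the event = 2·(1/12) + 3·(1/12) = 5/12.
E[X | Z = 4] = (5/12) / (1/6) = 5/2.

5/2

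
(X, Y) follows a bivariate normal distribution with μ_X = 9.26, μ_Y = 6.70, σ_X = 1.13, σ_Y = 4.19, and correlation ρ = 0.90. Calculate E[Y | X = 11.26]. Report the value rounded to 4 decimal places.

13.3743

The regression of Y on X has slope ρ·σ_Y/σ_X and passes through (μ_X, μ_Y).
E[Y | X=11.26] = 6.70 + (0.90)·(4.19/1.13)·(11.26 − (9.26)) = 6.70 + (3.33717)·(2) = 13.3743.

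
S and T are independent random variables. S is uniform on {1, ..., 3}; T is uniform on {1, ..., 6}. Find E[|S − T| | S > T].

4/3

Outcomes with S > T: (2,1), (3,1), (3,2), each with probability 1/18.
E[|S − T| | S > T] = (1 + 2 + 1) / 3 = 4/3.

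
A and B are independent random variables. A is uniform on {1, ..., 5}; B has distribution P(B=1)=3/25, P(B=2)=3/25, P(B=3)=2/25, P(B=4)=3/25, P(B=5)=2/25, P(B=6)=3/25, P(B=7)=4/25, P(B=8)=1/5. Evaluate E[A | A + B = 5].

28/11

P(A + B = 5) = 11/125.
Summing A·P(x,y) over outcomes with A + B = 5 gives 28/125.
E[A | A + B = 5] = (28/125) / (11/125) = 28/11.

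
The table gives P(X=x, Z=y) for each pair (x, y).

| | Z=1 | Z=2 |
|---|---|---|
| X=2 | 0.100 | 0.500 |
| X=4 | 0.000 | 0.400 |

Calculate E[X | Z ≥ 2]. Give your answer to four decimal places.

P(Z ≥ 2) = 0.900.
Summing X·P(X=x,Z=y) over the conditioning event gives 2.600.
E[X | Z ≥ 2] = (2.600) / (0.900) = 2.8889.

2.8889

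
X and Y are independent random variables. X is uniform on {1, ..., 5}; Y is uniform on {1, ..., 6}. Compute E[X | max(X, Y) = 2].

5/3

Outcomes with max(X, Y) = 2: (1,2), (2,1), (2,2), each with probability 1/30.
E[X | max(X, Y) = 2] = (1 + 2 + 2) / 3 = 5/3.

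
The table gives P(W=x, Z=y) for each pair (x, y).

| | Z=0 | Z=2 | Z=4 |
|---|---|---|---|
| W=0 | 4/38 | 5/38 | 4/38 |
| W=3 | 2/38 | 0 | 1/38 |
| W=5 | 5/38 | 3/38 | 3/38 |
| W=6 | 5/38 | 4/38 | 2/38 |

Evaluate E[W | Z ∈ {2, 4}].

P(Z ∈ {2, 4}) = 11/19.
Σ W·P over the event = 0·(5/38) + 0·(4/38) + 3·(1/38) + 5·(3/38) + 5·(3/38) + 6·(4/38) + 6·(2/38) = 69/38.
E[W | Z ∈ {2, 4}] = (69/38) / (11/19) = 69/22.

69/22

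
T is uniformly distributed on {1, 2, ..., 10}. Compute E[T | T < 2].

1

Given T < 2, T is equally likely to be any of {1}.
E[T | T < 2] = (1) / 1 = 1.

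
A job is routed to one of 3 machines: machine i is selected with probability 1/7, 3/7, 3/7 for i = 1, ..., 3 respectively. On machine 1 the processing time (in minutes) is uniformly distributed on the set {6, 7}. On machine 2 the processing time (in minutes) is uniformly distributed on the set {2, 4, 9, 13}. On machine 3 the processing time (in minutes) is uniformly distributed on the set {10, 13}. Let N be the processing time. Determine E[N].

E[N | machine 1] = (6+7)/2 = 13/2.
E[N | machine 2] = (2+4+9+13)/4 = 7.
E[N | machine 3] = (10+13)/2 = 23/2.
By the law of total expectation,
E[N] = (1/7)·(13/2) + (3/7)·(7) + (3/7)·(23/2) = 62/7.

62/7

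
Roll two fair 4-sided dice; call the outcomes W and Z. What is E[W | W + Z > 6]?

Outcomes with W + Z > 6: (3,4), (4,3), (4,4), each with probability 1/16.
E[W | W + Z > 6] = (3 + 4 + 4) / 3 = 11/3.

11/3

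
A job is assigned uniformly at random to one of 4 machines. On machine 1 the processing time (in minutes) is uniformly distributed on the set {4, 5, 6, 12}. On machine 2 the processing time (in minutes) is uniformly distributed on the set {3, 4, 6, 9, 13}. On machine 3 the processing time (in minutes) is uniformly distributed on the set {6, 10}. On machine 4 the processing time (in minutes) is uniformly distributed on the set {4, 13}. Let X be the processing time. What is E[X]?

121/16

E[X | machine 1] = (4+5+6+12)/4 = 27/4.
E[X | machine 2] = (3+4+6+9+13)/5 = 7.
E[X | machine 3] = (6+10)/2 = 8.
E[X | machine 4] = (4+13)/2 = 17/2.
By the law of total expectation,
E[X] = (1/4)·(27/4) + (1/4)·(7) + (1/4)·(8) + (1/4)·(17/2) = 121/16.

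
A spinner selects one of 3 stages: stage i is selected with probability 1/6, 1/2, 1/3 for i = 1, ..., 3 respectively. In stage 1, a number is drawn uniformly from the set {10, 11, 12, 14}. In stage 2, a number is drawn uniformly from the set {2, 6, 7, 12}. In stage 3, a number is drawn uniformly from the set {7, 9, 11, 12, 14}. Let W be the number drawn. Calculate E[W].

E[W | stage 1] = (10+11+12+14)/4 = 47/4.
E[W | stage 2] = (2+6+7+12)/4 = 27/4.
E[W | stage 3] = (7+9+11+12+14)/5 = 53/5.
By the law of total expectation,
E[W] = (1/6)·(47/4) + (1/2)·(27/4) + (1/3)·(53/5) = 133/15.

133/15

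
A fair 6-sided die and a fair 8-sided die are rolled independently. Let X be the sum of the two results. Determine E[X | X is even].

P(X is even) = 1/2.
Σ over the event: 2·1/48 + 4·1/16 + 6·5/48 + 8·1/8 + 10·5/48 + 12·1/16 + 14·1/48 = 4.
E[X | X is even] = (4) / (1/2) = 8.

8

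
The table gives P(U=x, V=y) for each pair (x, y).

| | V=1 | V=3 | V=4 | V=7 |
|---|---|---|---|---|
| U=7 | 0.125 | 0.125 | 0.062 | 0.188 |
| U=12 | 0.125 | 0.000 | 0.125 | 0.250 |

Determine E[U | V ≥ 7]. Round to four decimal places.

9.8539

P(V ≥ 7) = 0.438.
Σ U·P over the event = 7·(0.188) + 12·(0.250) = 4.316.
E[U | V ≥ 7] = (4.316) / (0.438) = 9.8539.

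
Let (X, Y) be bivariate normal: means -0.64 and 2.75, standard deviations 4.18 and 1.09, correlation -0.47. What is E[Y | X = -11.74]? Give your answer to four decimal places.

4.1104

E[Y | X=x] = μ_Y + ρ(σ_Y/σ_X)(x − μ_X) for jointly normal variables.
E[Y | X=-11.74] = 2.75 + (-0.47)·(1.09/4.18)·(-11.74 − (-0.64)) = 2.75 + (-0.12256)·(-11.1) = 4.1104.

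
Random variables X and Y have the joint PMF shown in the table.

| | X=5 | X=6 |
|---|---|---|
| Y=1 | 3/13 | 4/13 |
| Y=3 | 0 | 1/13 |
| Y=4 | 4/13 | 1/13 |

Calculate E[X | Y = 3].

6

P(Y = 3) = 1/13.
Σ X·P over the event = 6·(1/13) = 6/13.
E[X | Y = 3] = (6/13) / (1/13) = 6.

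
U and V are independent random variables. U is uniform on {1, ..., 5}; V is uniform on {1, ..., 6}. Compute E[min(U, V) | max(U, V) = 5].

25/9

Outcomes with max(U, V) = 5: (1,5), (2,5), (3,5), (4,5), (5,1), (5,2), (5,3), (5,4), (5,5), each with probability 1/30.
E[min(U, V) | max(U, V) = 5] = (1 + 2 + 3 + 4 + 1 + 2 + 3 + 4 + 5) / 9 = 25/9.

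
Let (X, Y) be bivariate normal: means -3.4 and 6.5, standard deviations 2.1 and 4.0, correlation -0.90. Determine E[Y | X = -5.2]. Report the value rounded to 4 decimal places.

For a bivariate normal, E[Y | X=x] = μ_Y + ρ·(σ_Y/σ_X)·(x − μ_X).
E[Y | X=-5.2] = 6.5 + (-0.90)·(4.0/2.1)·(-5.2 − (-3.4)) = 6.5 + (-1.7143)·(-1.8) = 9.5857.

9.5857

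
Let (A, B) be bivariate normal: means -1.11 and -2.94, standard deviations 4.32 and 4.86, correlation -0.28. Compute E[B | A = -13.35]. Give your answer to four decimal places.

The regression of B on A has slope ρ·σ_B/σ_A and passes through (μ_A, μ_B).
E[B | A=-13.35] = -2.94 + (-0.28)·(4.86/4.32)·(-13.35 − (-1.11)) = -2.94 + (-0.315)·(-12.24) = 0.9156.

0.9156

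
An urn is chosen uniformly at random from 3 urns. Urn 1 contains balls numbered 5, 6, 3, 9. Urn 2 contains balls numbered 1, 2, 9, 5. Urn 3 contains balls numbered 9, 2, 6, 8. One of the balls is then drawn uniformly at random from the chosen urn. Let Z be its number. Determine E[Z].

65/12

E[Z | urn 1] = (5+6+3+9)/4 = 23/4.
E[Z | urn 2] = (1+2+9+5)/4 = 17/4.
E[Z | urn 3] = (9+2+6+8)/4 = 25/4.
E[Z] = (1/3)·(23/4) + (1/3)·(17/4) + (1/3)·(25/4) = 65/12.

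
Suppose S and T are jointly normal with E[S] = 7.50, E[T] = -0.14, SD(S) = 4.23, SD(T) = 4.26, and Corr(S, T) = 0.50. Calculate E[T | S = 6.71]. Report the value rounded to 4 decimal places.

The regression of T on S has slope ρ·σ_T/σ_S and passes through (μ_S, μ_T).
E[T | S=6.71] = -0.14 + (0.50)·(4.26/4.23)·(6.71 − (7.50)) = -0.14 + (0.50355)·(-0.79) = -0.5378.

-0.5378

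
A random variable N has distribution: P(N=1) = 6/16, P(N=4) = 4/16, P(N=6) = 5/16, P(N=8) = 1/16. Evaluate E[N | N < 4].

P(N < 4) = 3/8.
Σ over the event: 1·3/8 = 3/8.
E[N | N < 4] = (3/8) / (3/8) = 1.

1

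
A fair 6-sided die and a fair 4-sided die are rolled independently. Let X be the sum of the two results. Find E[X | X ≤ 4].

P(X ≤ 4) = 1/4.
Σ over the event: 2·1/24 + 3·1/12 + 4·1/8 = 5/6.
E[X | X ≤ 4] = (5/6) / (1/4) = 10/3.

10/3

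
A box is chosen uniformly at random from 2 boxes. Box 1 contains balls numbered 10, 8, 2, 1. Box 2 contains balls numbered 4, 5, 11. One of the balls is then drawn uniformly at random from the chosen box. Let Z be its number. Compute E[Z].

143/24

E[Z | box 1] = (10+8+2+1)/4 = 21/4.
E[Z | box 2] = (4+5+11)/3 = 20/3.
By the law of total expectation,
E[Z] = (1/2)·(21/4) + (1/2)·(20/3) = 143/24.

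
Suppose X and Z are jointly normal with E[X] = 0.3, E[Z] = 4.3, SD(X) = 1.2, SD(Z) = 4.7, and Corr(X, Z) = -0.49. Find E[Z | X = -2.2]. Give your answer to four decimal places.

9.0979

E[Z | X=x] = μ_Z + ρ(σ_Z/σ_X)(x − μ_X) for jointly normal variables.
E[Z | X=-2.2] = 4.3 + (-0.49)·(4.7/1.2)·(-2.2 − (0.3)) = 4.3 + (-1.91917)·(-2.5) = 9.0979.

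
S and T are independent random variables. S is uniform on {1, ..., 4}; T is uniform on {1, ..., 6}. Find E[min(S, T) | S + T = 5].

P(S + T = 5) = 1/6.
Summing min(S,T)·P(x,y) over outcomes with S + T = 5 gives 1/4.
E[min(S, T) | S + T = 5] = (1/4) / (1/6) = 3/2.

3/2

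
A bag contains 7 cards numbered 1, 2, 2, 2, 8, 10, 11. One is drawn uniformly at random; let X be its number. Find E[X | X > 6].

P(X > 6) = 3/7.
Σ over the event: 8·1/7 + 10·1/7 + 11·1/7 = 29/7.
E[X | X > 6] = (29/7) / (3/7) = 29/3.

29/3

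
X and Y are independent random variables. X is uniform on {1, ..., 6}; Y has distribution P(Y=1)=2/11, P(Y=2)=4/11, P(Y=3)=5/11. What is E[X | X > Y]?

187/41

P(X > Y) = 41/66.
Summing X·P(x,y) over outcomes with X > Y gives 17/6.
E[X | X > Y] = (17/6) / (41/66) = 187/41.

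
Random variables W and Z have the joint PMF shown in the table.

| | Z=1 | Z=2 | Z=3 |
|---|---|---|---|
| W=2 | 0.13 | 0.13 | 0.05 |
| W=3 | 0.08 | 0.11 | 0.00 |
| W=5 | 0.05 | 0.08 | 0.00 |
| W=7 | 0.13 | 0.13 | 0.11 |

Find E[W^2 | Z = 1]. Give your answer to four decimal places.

P(Z = 1) = 0.39.
Summing W^2·P(W=x,Z=y) over the conditioning event gives 8.86.
E[W^2 | Z = 1] = (8.86) / (0.39) = 22.7179.

22.7179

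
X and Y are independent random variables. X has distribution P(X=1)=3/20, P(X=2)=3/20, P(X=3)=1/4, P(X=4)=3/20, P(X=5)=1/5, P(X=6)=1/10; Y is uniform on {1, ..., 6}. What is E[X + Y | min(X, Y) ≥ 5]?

P(min(X, Y) ≥ 5) = 1/10.
Summing (X+Y)·P(x,y) over outcomes with min(X, Y) ≥ 5 gives 13/12.
E[X + Y | min(X, Y) ≥ 5] = (13/12) / (1/10) = 65/6.

65/6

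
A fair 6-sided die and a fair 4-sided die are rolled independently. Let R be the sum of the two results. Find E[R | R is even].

6

P(R is even) = 1/2.
Σ over the event: 2·1/24 + 4·1/8 + 6·1/6 + 8·1/8 + 10·1/24 = 3.
E[R | R is even] = (3) / (1/2) = 6.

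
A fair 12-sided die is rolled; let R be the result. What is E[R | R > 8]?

Given R > 8, R is equally likely to be any of {9, 10, 11, 12}.
E[R | R > 8] = (9 + 10 + 11 + 12) / 4 = 21/2.

21/2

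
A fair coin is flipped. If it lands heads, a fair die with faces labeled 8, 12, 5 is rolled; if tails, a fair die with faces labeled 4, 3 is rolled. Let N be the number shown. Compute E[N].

71/12

E[N | heads] = (8+12+5)/3 = 25/3.
E[N | tails] = (4+3)/2 = 7/2.
E[N] = (1/2)·(25/3) + (1/2)·(7/2) = 71/12.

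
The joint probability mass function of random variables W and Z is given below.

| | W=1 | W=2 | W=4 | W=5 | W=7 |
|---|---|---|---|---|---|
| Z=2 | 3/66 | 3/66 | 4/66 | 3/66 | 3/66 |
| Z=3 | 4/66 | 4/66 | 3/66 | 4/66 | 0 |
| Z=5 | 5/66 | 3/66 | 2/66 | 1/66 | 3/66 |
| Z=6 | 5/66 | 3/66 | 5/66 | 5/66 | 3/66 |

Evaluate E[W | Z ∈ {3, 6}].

121/36

P(Z ∈ {3, 6}) = 6/11.
Summing W·P(W=x,Z=y) over the conditioning event gives 11/6.
E[W | Z ∈ {3, 6}] = (11/6) / (6/11) = 121/36.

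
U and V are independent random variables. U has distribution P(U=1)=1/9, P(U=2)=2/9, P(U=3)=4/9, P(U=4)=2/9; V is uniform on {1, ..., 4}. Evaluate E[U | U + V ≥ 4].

P(U + V ≥ 4) = 8/9.
Summing U·P(x,y) over outcomes with U + V ≥ 4 gives 47/18.
E[U | U + V ≥ 4] = (47/18) / (8/9) = 47/16.

47/16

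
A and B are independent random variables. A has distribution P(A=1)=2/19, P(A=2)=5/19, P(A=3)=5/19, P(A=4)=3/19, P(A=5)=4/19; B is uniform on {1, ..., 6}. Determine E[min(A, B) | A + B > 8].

95/23

P(A + B > 8) = 23/114.
Summing min(A,B)·P(x,y) over outcomes with A + B > 8 gives 5/6.
E[min(A, B) | A + B > 8] = (5/6) / (23/114) = 95/23.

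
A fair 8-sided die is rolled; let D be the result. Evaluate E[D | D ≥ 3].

11/2

Given D ≥ 3, D is equally likely to be any of {3, 4, 5, 6, 7, 8}.
E[D | D ≥ 3] = (3 + 4 + 5 + 6 + 7 + 8) / 6 = 11/2.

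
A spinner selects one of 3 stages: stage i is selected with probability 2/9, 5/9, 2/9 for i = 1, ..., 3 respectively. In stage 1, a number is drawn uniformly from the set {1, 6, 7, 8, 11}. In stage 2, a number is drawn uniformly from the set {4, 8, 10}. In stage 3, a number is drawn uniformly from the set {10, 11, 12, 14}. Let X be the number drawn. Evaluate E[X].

2201/270

E[X | stage 1] = (1+6+7+8+11)/5 = 33/5.
E[X | stage 2] = (4+8+10)/3 = 22/3.
E[X | stage 3] = (10+11+12+14)/4 = 47/4.
By the law of total expectation,
E[X] = (2/9)·(33/5) + (5/9)·(22/3) + (2/9)·(47/4) = 2201/270.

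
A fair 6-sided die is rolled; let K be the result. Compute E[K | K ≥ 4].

Given K ≥ 4, K is equally likely to be any of {4, 5, 6}.
E[K | K ≥ 4] = (4 + 5 + 6) / 3 = 5.

5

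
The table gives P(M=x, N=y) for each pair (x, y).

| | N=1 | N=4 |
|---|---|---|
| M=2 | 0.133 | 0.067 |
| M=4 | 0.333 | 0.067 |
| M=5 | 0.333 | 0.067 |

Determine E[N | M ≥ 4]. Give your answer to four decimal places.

P(M ≥ 4) = 0.800.
Σ N·P over the event = 1·(0.333) + 4·(0.067) + 1·(0.333) + 4·(0.067) = 1.202.
E[N | M ≥ 4] = (1.202) / (0.800) = 1.5025.

1.5025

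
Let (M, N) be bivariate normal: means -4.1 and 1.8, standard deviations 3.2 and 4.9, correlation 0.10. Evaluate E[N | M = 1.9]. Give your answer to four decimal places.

The regression of N on M has slope ρ·σ_N/σ_M and passes through (μ_M, μ_N).
E[N | M=1.9] = 1.8 + (0.10)·(4.9/3.2)·(1.9 − (-4.1)) = 1.8 + (0.15313)·(6) = 2.7188.

2.7188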